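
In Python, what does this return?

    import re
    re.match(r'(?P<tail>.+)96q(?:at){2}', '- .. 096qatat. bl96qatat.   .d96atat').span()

With `match`, the pattern is implicitly anchored at the beginning.
The match spans [0:24] → '- .. 096qatat. bl96qatat'.

(0, 24)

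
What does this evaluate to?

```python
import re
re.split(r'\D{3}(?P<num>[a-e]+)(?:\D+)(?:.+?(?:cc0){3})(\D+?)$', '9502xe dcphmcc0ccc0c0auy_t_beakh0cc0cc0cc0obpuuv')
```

The pattern matches exactly 3 of a non-digit; then one or more of a character in [a-e] (captured as 'num'); then one or more of a non-digit (non-capturing group); then one or more of any character (lazy), then the literal 'cc0' repeated 3 times (non-capturing group); then one or more of a non-digit (lazy) (captured); then anchored at the end.
Because the pattern has a capturing group, `split` also inserts each captured text between the pieces.

['9502', 'dc', 'obpuuv', '']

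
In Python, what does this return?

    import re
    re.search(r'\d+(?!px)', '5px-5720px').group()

'572'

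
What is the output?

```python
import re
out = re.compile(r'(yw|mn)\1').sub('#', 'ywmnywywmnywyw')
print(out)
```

A backreference is literal: `\1` must see the identical characters the first group matched.
Each match is replaced by '#'.

ywmn#mn#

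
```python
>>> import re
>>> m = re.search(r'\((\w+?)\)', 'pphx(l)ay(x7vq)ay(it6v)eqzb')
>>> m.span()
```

(4, 7)

`re.search` scans for the first position where the pattern succeeds.
The match spans [4:7] → '(l)'.
Captured: group 1 = 'l'.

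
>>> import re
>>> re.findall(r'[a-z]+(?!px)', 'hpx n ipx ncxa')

['hpx', 'n', 'ipx', 'ncxa']

`(?!…)`/`(?<!…)` only lets a position through if the neighbouring text does NOT match; no characters are consumed.
With no groups in the pattern, `findall` gives back each whole match — 4 here.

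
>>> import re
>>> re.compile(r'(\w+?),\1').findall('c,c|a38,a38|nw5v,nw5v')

['c', 'a38', 'nw5v']

After group 1 captures some text, `\1` only succeeds where that same text appears again.
Scanning left to right: at [0:3] match 'c,c', group 1 = 'c'; at [4:11] match 'a38,a38', group 1 = 'a38'; at [12:21] match 'nw5v,nw5v', group 1 = 'nw5v'.
`findall` collects group 1 from each match (3 total).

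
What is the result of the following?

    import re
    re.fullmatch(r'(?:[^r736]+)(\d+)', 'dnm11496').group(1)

'6'

This matches one or more of any character except [r736] (non-capturing group); then one or more of a digit (captured).
`re.fullmatch` is like wrapping the pattern in `^…$` (in single-line mode).
The match spans [0:8] → 'dnm11496'.
Captured: group 1 = '6'.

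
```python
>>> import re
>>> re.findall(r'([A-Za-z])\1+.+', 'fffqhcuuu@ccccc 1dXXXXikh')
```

A backreference is literal: `\1` must see the identical characters the first group matched.
Walking the string: at [0:25] match 'fffqhcuuu@ccccc 1dXXXXikh', group 1 = 'f'.
One capturing group, so `findall` returns just the captured substring from the one match — 1 in all.

['f']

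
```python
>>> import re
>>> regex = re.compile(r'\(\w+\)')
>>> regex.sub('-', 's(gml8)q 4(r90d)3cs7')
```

Matches: at [1:7] → '(gml8)'; at [10:16] → '(r90d)'.
Each match is replaced by '-'.

's-q 4-3cs7'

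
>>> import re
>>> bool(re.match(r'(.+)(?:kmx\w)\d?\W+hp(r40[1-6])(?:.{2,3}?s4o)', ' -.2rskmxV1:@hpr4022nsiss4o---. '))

Pattern: one or more of any character (captured); then the literal 'kmx', then a word character (non-capturing group); then optionally a digit, then one or more of a non-word character, then the literal 'hp'; then the literal 'r40', then a character in [1-6] (captured); then 2 to 3 of any character (lazy), then the literal 's4o' (non-capturing group).
`re.match` only tries the pattern at the start of the string.
Here position 0 doesn't satisfy it, so the call returns None, and `bool(None)` is False.

False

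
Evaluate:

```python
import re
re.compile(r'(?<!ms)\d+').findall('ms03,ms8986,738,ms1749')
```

['3', '986', '738', '749']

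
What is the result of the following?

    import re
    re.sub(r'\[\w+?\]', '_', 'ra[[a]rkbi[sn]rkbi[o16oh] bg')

'ra[_rkbi_rkbi_ bg'

Matches: at [3:6] → '[a]'; at [10:14] → '[sn]'; at [18:25] → '[o16oh]'.
Every occurrence is swapped for '_'.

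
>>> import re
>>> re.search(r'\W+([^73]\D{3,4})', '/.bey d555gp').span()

(0, 7)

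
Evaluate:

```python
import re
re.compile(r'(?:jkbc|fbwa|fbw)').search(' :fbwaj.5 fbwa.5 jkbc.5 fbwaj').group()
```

`|` is ordered: at each position the engine commits to the first alternative that works.
`search` walks the string left to right and returns the first match it finds.
The match spans [2:6] → 'fbwa'.

'fbwa'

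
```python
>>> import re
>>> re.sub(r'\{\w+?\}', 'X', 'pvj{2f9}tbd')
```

`sub` substitutes 'X' at each match site.

'pvjXtbd'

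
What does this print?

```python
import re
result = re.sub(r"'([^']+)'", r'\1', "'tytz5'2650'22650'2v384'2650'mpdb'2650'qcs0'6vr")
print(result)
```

Matches: at [0:7] → "'tytz5'"; at [11:18] → "'22650'"; at [23:29] → "'2650'"; at [33:39] → "'2650'".
Each match is replaced using the text its own group 1 captured.

tytz52650226502v3842650mpdb2650qcs0'6vr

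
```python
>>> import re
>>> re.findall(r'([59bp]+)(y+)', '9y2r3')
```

`findall` packs the 2 group values into a tuple for every match.

[('9', 'y')]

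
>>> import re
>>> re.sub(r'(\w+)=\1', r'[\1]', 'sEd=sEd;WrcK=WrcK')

'[sEd];[WrcK]'

A backreference is literal: `\1` must see the identical characters the first group matched.
`\1` in the replacement pulls in group 1's text for each match.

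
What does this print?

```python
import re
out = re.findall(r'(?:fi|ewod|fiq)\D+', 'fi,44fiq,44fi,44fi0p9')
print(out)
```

['fi,', 'fiq,', 'fi,']

With no groups in the pattern, `findall` gives back each whole match — 3 here.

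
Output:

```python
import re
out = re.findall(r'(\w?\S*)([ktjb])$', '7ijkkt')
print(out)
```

[('7ijkk', 't')]

The pattern matches optionally a word character, then zero or more of a non-whitespace character (captured); then one of [ktjb] (captured); then anchored at the end.
With 2 capturing groups, `findall` returns a 2-tuple per match.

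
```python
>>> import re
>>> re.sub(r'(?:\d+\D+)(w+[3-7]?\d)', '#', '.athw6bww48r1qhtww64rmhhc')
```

'.athw#r#rmhhc'

This matches one or more of a digit, then one or more of a non-digit (non-capturing group); then one or more of the literal 'w', then optionally a character in [3-7], then a digit (captured).
Every occurrence is swapped for '#'.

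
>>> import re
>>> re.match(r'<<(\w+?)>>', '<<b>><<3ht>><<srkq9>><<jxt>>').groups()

With `match`, the pattern is implicitly anchored at the beginning.
The match spans [0:5] → '<<b>>'.
Captured: group 1 = 'b'.

('b',)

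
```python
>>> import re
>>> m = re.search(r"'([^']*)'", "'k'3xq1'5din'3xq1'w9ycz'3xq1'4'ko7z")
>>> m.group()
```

The match spans [0:3] → "'k'".

"'k'"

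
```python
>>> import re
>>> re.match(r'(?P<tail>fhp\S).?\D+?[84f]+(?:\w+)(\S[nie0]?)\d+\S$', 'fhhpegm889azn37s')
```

None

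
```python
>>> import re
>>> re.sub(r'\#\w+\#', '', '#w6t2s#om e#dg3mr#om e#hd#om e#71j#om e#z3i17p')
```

Matches: at [0:7] → '#w6t2s#'; at [11:18] → '#dg3mr#'; at [22:26] → '#hd#'; at [30:35] → '#71j#'.
`sub` substitutes '' at each match site.

'om eom eom eom e#z3i17p'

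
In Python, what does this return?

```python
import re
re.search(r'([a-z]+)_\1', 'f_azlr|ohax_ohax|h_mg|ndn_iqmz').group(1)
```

The match spans [7:16] → 'ohax_ohax'.
Captured: group 1 = 'ohax'.

'ohax'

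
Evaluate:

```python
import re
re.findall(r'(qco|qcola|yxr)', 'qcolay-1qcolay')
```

Alternation tries branches left to right and keeps the first one that lets the overall match succeed at that position.
Walking the string: at [0:3] match 'qco', group 1 = 'qco'; at [8:11] match 'qco', group 1 = 'qco'.
Because there's exactly one group, `findall` drops the full match and keeps group 1 from each hit.

['qco', 'qco']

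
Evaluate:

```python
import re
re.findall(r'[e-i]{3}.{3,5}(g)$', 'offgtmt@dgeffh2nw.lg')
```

With a single group, `findall` returns only what that group captured — 1 item.

['g']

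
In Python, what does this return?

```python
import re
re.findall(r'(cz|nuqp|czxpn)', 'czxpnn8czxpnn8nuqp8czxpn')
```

The regex engine tests alternatives in the order written; an earlier branch that matches wins even if a later one would match more.
Matches: at [0:2] match 'cz', group 1 = 'cz'; at [7:9] match 'cz', group 1 = 'cz'; at [14:18] match 'nuqp', group 1 = 'nuqp'; at [19:21] match 'cz', group 1 = 'cz'.
Because there's exactly one group, `findall` drops the full match and keeps group 1 from each hit.

['cz', 'cz', 'nuqp', 'cz']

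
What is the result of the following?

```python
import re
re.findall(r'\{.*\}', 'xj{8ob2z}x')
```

['{8ob2z}']

With no groups in the pattern, `findall` gives back each whole match — 1 here.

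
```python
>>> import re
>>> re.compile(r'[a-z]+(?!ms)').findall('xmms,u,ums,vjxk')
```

The negative lookahead/lookbehind blocks any match where the forbidden context is present.
Walking the string: at [0:4] → 'xmms'; at [5:6] → 'u'; at [7:10] → 'ums'; at [11:15] → 'vjxk'.
No capturing groups, so `findall` returns the 4 full match strings.

['xmms', 'u', 'ums', 'vjxk']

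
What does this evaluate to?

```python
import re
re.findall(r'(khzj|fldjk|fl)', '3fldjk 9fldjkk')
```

['fldjk', 'fldjk']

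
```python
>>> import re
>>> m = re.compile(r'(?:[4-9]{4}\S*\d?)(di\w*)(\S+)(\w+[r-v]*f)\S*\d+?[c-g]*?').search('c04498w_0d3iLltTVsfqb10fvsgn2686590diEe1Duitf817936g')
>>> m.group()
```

'4498w_0d3iLltTVsfqb10fvsgn2686590diEe1Duitf817936'

The pattern matches exactly 4 of a character in [4-9], then zero or more of a non-whitespace character, then optionally a digit (non-capturing group); then the literal 'd', then the literal 'i', then zero or more of a word character (captured); then one or more of a non-whitespace character (captured); then one or more of a word character, then zero or more of a character in [r-v], then the literal 'f' (captured); then zero or more of a non-whitespace character, then one or more of a digit (lazy), then zero or more of a character in [c-g] (lazy).
Lazy quantifiers expand one character at a time until the remainder of the pattern can match.
`re.search` tries every starting position until one works.
The match spans [2:51] → '4498w_0d3iLltTVsfqb10fvsgn2686590diEe1Duitf817936'.
Captured: group 1 = 'diEe1Du', group 2 = 'i', group 3 = 'tf'.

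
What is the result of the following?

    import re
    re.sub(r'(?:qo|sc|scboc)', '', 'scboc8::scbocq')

'boc8::bocq'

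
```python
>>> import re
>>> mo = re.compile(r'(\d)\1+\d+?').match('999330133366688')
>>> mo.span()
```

(0, 4)

A backreference is literal: `\1` must see the identical characters the first group matched.
`match` is anchored at position 0; if the pattern doesn't fit there, it returns None.
The match spans [0:4] → '9993'.
Captured: group 1 = '9'.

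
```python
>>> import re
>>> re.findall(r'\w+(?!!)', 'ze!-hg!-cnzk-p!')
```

['z', 'h', 'cnzk']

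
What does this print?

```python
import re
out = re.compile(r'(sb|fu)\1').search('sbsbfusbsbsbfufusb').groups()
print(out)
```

`\1` has to match the exact text group 1 already captured.
`search` walks the string left to right and returns the first match it finds.
The match spans [0:4] → 'sbsb'.
Captured: group 1 = 'sb'.

('sb',)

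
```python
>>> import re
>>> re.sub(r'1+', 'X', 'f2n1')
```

The pattern matches one or more of a literal '1'.
Matches: at [3:4] → '1'.
Each match is replaced by 'X'.

'f2nX'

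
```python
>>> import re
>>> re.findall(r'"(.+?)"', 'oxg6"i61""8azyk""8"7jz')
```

A `+?`/`*?`/`{m,n}?` starts at its minimum and grows only as far as needed for what follows to match.
Scanning left to right: at [4:9] match '"i61"', group 1 = 'i61'; at [9:16] match '"8azyk"', group 1 = '8azyk'; at [16:19] match '"8"', group 1 = '8'.
With a single group, `findall` returns only what that group captured — 3 items.

['i61', '8azyk', '8']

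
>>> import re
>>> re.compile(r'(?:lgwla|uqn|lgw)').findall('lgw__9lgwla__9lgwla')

['lgw', 'lgwla', 'lgwla']

Alternation tries branches left to right and keeps the first one that lets the overall match succeed at that position.
Walking the string: at [0:3] → 'lgw'; at [6:11] → 'lgwla'; at [14:19] → 'lgwla'.
With no groups in the pattern, `findall` gives back each whole match — 3 here.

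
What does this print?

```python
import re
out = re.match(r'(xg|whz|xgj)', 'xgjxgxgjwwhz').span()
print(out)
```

`re.match` only tries the pattern at the start of the string.
The match spans [0:2] → 'xg'.

(0, 2)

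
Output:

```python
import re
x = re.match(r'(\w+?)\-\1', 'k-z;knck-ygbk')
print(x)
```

None

After group 1 captures some text, `\1` only succeeds where that same text appears again.
With `match`, the pattern is implicitly anchored at the beginning.
Here position 0 doesn't satisfy it, so the call returns None.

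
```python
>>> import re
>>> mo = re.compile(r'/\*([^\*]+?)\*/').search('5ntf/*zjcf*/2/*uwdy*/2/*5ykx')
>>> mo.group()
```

The match spans [4:12] → '/*zjcf*/'.

'/*zjcf*/'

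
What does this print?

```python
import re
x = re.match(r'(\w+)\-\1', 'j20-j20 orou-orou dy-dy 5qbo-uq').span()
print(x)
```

`re.match` won't scan ahead — the pattern has to work from the very first character.
The match spans [0:7] → 'j20-j20'.

(0, 7)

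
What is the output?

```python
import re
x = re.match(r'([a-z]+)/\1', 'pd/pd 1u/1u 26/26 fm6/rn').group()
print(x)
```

A backreference is literal: `\1` must see the identical characters the first group matched.
`re.match` only tries the pattern at the start of the string.
The match spans [0:5] → 'pd/pd'.
Captured: group 1 = 'pd'.

pd/pd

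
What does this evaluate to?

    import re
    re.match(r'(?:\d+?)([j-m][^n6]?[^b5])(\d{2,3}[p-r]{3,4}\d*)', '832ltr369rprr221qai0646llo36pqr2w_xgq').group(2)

'369rprr221'

Pattern: one or more of a digit (lazy) (non-capturing group); then a character in [j-m], then optionally any character except [n6], then any character except [b5] (captured); then 2 to 3 of a digit, then 3 to 4 of a character in [p-r], then zero or more of a digit (captured).
`re.match` won't scan ahead — the pattern has to work from the very first character.
The match spans [0:16] → '832ltr369rprr221'.
Captured: group 1 = 'ltr', group 2 = '369rprr221'.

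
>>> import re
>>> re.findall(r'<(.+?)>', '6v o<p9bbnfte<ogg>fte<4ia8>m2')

Because the quantifier is non-greedy, it stops expanding at the earliest point where the rest of the pattern can succeed.
Scanning left to right: at [4:18] match '<p9bbnfte<ogg>', group 1 = 'p9bbnfte<ogg'; at [21:27] match '<4ia8>', group 1 = '4ia8'.
Because there's exactly one group, `findall` drops the full match and keeps group 1 from each hit.

['p9bbnfte<ogg', '4ia8']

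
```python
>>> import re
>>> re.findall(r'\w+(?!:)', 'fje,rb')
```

`(?!…)`/`(?<!…)` only lets a position through if the neighbouring text does NOT match; no characters are consumed.
`findall` yields the raw match text (2 of them) because the pattern has no groups.

['fje', 'rb']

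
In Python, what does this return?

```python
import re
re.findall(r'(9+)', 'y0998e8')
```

['99']

The pattern matches one or more of a literal '9' (captured).
`findall` collects group 1 from the one match (1 total).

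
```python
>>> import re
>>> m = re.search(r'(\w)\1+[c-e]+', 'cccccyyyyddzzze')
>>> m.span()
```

(0, 5)

The backreference `\1` re-matches whatever the first group consumed, character for character.
The match spans [0:5] → 'ccccc'.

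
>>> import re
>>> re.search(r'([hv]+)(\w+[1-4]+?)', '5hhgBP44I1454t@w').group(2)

The pattern matches one or more of one of [hv] (captured); then one or more of a word character, then one or more of a character in [1-4] (lazy) (captured).
Unlike `match`, `search` isn't anchored — it looks for the pattern anywhere in the string.
The match spans [1:13] → 'hhgBP44I1454'.
Captured: group 1 = 'hh', group 2 = 'gBP44I1454'.

'gBP44I1454'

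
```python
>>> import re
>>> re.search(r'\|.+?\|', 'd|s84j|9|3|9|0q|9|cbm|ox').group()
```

The `?` after the quantifier makes it lazy — it takes as little as possible before letting the rest of the pattern try.
Unlike `match`, `search` isn't anchored — it looks for the pattern anywhere in the string.
The match spans [1:7] → '|s84j|'.

'|s84j|'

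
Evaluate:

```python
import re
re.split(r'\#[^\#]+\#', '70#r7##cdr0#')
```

['70', '', '']

Each match becomes a cut point; 3 segments remain.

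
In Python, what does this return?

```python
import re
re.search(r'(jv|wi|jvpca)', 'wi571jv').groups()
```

`search` walks the string left to right and returns the first match it finds.
The match spans [0:2] → 'wi'.
Captured: group 1 = 'wi'.

('wi',)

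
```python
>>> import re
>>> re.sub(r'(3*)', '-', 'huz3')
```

'-h-u-z--'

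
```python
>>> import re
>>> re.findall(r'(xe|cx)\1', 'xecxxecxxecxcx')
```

A backreference is literal: `\1` must see the identical characters the first group matched.
Scanning left to right: at [10:14] match 'cxcx', group 1 = 'cx'.
`findall` collects group 1 from the one match (1 total).

['cx']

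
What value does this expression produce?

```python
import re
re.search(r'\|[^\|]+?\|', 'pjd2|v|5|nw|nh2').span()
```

(4, 7)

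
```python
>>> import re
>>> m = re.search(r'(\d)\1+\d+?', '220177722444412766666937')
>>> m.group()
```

'220'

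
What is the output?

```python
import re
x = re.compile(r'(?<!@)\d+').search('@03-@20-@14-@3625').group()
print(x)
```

3

The negative lookaround is zero-width — it rules out positions where the adjacent text would match, without consuming anything.
`search` walks the string left to right and returns the first match it finds.
The match spans [2:3] → '3'.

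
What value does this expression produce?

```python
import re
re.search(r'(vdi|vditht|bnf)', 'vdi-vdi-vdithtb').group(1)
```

`re.search` tries every starting position until one works.
The match spans [0:3] → 'vdi'.
Captured: group 1 = 'vdi'.

'vdi'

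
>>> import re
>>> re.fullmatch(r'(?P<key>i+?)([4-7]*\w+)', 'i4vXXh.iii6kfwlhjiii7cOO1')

`fullmatch` succeeds only if the pattern covers the string from start to end.
Here there's no way to consume every character, so the call returns None.

None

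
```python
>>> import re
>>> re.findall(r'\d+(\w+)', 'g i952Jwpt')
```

['Jwpt']

`findall` collects group 1 from the one match (1 total).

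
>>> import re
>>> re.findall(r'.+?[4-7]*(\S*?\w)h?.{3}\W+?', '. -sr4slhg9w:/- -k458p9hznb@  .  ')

['-sr4sl', '-k458p9']

This matches one or more of any character (lazy), then zero or more of a character in [4-7]; then zero or more of a non-whitespace character (lazy), then a word character (captured); then optionally the literal 'h', then exactly 3 of any character, then one or more of a non-word character (lazy).
Matches: at [0:13] match '. -sr4slhg9w:', group 1 = '-sr4sl'; at [13:28] match '/- -k458p9hznb@', group 1 = '-k458p9'.
`findall` collects group 1 from each match (2 total).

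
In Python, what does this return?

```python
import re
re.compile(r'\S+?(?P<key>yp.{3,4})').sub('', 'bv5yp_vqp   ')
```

'   '

Each match is replaced by ''.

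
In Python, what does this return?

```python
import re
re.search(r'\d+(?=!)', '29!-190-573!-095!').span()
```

(0, 2)

Because the assertion is zero-width, the text it checks is not consumed and won't appear in the result.
`re.search` tries every starting position until one works.
The match spans [0:2] → '29'.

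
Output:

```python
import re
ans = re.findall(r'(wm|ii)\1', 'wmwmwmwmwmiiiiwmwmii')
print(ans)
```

`\1` is not a pattern — it's the concrete string captured by group 1, re-applied verbatim.
Matches: at [0:4] match 'wmwm', group 1 = 'wm'; at [4:8] match 'wmwm', group 1 = 'wm'; at [10:14] match 'iiii', group 1 = 'ii'; at [14:18] match 'wmwm', group 1 = 'wm'.
One capturing group, so `findall` returns just the captured substring from each match — 4 in all.

['wm', 'wm', 'ii', 'wm']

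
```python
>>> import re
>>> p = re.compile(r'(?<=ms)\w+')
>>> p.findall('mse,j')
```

['e']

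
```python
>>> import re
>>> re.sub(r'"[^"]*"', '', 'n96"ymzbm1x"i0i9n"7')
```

'n96i0i9n"7'

Matches: at [3:12] → '"ymzbm1x"'.
`sub` substitutes '' at each match site.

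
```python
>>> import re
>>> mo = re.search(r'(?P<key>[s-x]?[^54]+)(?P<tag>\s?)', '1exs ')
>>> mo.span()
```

(0, 5)

This matches optionally a character in [s-x], then one or more of any character except [54] (captured as 'key'); then optionally whitespace (captured as 'tag').
The match spans [0:5] → '1exs '.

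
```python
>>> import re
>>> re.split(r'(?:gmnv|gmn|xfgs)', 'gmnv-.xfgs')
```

['', '-.', '']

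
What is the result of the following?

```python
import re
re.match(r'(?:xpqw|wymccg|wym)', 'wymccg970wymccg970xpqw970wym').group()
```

'wymccg'

Alternation isn't longest-match — the leftmost alternative that fits at this position is chosen.
`re.match` only tries the pattern at the start of the string.
The match spans [0:6] → 'wymccg'.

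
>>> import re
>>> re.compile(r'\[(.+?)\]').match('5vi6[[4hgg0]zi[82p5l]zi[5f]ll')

With `match`, the pattern is implicitly anchored at the beginning.
Here position 0 doesn't satisfy it, so the call returns None.

None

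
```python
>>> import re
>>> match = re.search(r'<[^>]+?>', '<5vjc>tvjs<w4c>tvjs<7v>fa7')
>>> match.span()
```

The match spans [0:6] → '<5vjc>'.

(0, 6)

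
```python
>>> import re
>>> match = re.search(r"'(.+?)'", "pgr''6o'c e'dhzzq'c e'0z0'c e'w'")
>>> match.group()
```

"''6o'"

With the lazy modifier that quantifier settles for the fewest repetitions that let the rest of the pattern succeed (the atoms after it are unaffected and can still be greedy).
`search` walks the string left to right and returns the first match it finds.
The match spans [3:8] → "''6o'".
Captured: group 1 = "'6o".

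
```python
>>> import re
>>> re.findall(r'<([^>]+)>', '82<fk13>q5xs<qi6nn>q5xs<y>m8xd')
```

`findall` collects group 1 from each match (3 total).

['fk13', 'qi6nn', 'y']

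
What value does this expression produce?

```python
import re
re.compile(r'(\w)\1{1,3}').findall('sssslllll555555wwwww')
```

['s', 'l', '5', '5', 'w']

The backreference `\1` re-matches whatever the first group consumed, character for character.
Because there's exactly one group, `findall` drops the full match and keeps group 1 from each hit.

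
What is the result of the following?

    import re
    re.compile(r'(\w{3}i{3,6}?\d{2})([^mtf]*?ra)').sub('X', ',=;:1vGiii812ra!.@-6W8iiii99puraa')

',=;:X!.@-Xa'

Pattern: exactly 3 of a word character, then 3 to 6 of the literal 'i' (lazy), then exactly 2 of a digit (captured); then zero or more of any character except [mtf] (lazy), then the literal 'ra' (captured).
A `+?`/`*?`/`{m,n}?` starts at its minimum and grows only as far as needed for what follows to match.
Matches: at [4:15] → '1vGiii812ra'; at [19:32] → '6W8iiii99pura'.
Every occurrence is swapped for 'X'.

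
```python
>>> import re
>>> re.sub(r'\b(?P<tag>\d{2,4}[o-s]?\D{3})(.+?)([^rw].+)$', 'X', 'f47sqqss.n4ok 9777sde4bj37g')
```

Pattern: a word boundary (`\b`, zero-width); then 2 to 4 of a digit, then optionally a character in [o-s], then exactly 3 of a non-digit (captured as 'tag'); then one or more of any character (lazy) (captured); then any character except [rw], then one or more of any character (captured); then anchored at the end.
Each match is replaced by 'X'.

'f47sqqss.n4ok X'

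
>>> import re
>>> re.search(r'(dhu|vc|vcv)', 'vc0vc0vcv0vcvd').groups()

('vc',)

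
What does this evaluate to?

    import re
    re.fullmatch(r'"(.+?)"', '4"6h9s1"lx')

None

`re.fullmatch` is like wrapping the pattern in `^…$` (in single-line mode).
Here the string isn't matched end-to-end, so the call returns None.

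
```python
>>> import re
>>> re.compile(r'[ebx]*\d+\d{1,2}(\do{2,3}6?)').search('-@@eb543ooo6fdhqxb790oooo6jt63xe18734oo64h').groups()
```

This matches zero or more of one of [ebx], then one or more of a digit, then 1 to 2 of a digit; then a digit, then 2 to 3 of a literal 'o', then optionally the literal '6' (captured).
`re.search` scans for the first position where the pattern succeeds.
The match spans [3:12] → 'eb543ooo6'.
Captured: group 1 = '3ooo6'.

('3ooo6',)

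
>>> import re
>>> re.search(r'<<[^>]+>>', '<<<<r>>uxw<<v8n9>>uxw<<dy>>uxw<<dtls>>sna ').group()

Unlike `match`, `search` isn't anchored — it looks for the pattern anywhere in the string.
The match spans [0:7] → '<<<<r>>'.

'<<<<r>>'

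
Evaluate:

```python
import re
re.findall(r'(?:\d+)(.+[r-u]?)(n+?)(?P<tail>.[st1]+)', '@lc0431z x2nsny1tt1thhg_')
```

3 groups means the one result is a tuple of 3 captured strings — 1 here.

[('z x2ns', 'n', 'y1tt1t')]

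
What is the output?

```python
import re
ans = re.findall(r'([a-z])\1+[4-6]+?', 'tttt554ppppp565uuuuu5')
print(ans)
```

After group 1 captures some text, `\1` only succeeds where that same text appears again.
Because there's exactly one group, `findall` drops the full match and keeps group 1 from each hit.

['t', 'p', 'u']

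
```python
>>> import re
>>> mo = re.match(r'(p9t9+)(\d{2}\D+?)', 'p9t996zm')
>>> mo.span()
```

With `match`, the pattern is implicitly anchored at the beginning.
The match spans [0:7] → 'p9t996z'.

(0, 7)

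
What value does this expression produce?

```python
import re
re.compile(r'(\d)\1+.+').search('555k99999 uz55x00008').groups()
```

A backreference is literal: `\1` must see the identical characters the first group matched.
`re.search` scans for the first position where the pattern succeeds.
The match spans [0:20] → '555k99999 uz55x00008'.
Captured: group 1 = '5'.

('5',)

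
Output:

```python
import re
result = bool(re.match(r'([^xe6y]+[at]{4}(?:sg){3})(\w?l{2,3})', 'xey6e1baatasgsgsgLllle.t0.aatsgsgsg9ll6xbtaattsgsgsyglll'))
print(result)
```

This matches one or more of any character except [xe6y], then exactly 4 of one of [at], then the literal 'sg' repeated 3 times (captured); then optionally a word character, then 2 to 3 of the literal 'l' (captured).
`re.match` only tries the pattern at the start of the string.
Here position 0 doesn't satisfy it, so the call returns None, and `bool(None)` is False.

False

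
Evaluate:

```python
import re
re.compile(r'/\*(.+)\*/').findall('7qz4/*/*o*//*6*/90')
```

['/*o*//*6']

Walking the string: at [4:16] match '/*/*o*//*6*/', group 1 = '/*o*//*6'.
With a single group, `findall` returns only what that group captured — 1 item.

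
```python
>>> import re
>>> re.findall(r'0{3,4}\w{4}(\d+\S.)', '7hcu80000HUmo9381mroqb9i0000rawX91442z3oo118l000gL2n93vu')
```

['9381mr', '91442z3', '93vu']

This matches 3 to 4 of the literal '0', then exactly 4 of a word character; then one or more of a digit, then a non-whitespace character, then any character (captured).
Matches: at [5:19] match '0000HUmo9381mr', group 1 = '9381mr'; at [24:39] match '0000rawX91442z3', group 1 = '91442z3'; at [45:56] match '000gL2n93vu', group 1 = '93vu'.
With a single group, `findall` returns only what that group captured — 3 items.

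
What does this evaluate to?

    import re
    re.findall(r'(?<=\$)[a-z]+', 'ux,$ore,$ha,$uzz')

Because the assertion is zero-width, the text it checks is not consumed and won't appear in the result.
Walking the string: at [4:7] → 'ore'; at [9:11] → 'ha'; at [13:16] → 'uzz'.
No capturing groups, so `findall` returns the 3 full match strings.

['ore', 'ha', 'uzz']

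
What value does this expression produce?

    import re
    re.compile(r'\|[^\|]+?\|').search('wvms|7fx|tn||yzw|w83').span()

`search` walks the string left to right and returns the first match it finds.
The match spans [4:9] → '|7fx|'.

(4, 9)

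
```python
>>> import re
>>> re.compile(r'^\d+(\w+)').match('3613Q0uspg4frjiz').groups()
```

('Q0uspg4frjiz',)

The pattern matches anchored at the start of the string; then one or more of a digit; then one or more of a word character (captured).
`re.match` won't scan ahead — the pattern has to work from the very first character.
The match spans [0:16] → '3613Q0uspg4frjiz'.
Captured: group 1 = 'Q0uspg4frjiz'.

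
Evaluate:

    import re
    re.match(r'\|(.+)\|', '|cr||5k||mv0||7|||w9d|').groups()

('cr||5k||mv0||7|||w9d',)

The match spans [0:22] → '|cr||5k||mv0||7|||w9d|'.
Captured: group 1 = 'cr||5k||mv0||7|||w9d'.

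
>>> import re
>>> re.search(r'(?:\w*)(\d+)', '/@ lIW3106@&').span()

(3, 10)

This matches zero or more of a word character (non-capturing group); then one or more of a digit (captured).
The match spans [3:10] → 'lIW3106'.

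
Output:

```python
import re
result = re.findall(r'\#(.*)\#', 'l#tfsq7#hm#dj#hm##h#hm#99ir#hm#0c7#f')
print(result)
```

['tfsq7#hm#dj#hm##h#hm#99ir#hm#0c7']

Walking the string: at [1:35] match '#tfsq7#hm#dj#hm##h#hm#99ir#hm#0c7#', group 1 = 'tfsq7#hm#dj#hm##h#hm#99ir#hm#0c7'.
Because there's exactly one group, `findall` drops the full match and keeps group 1 from the one hit.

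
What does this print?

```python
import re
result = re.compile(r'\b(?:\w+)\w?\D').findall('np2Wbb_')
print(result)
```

Pattern: a word boundary (`\b`, zero-width); then one or more of a word character (non-capturing group); then optionally a word character, then a non-digit.
Since nothing is captured, `findall` lists the 1 matched substring directly.

['np2Wbb_']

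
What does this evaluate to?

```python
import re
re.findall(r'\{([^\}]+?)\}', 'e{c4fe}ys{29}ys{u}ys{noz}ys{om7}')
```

['c4fe', '29', 'u', 'noz', 'om7']

One capturing group, so `findall` returns just the captured substring from each match — 5 in all.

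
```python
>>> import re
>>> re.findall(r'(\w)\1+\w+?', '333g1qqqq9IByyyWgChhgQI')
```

`\1` has to match the exact text group 1 already captured.
With a single group, `findall` returns only what that group captured — 4 items.

['3', 'q', 'y', 'h']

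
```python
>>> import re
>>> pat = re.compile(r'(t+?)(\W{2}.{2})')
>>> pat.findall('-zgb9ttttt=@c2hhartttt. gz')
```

[('ttttt', '=@c2'), ('tttt', '. gz')]

2 groups means each result is a tuple of 2 captured strings — 2 here.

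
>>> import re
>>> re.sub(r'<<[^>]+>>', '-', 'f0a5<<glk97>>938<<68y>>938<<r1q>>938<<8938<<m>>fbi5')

`sub` substitutes '-' at each match site.

'f0a5-938-938-938-fbi5'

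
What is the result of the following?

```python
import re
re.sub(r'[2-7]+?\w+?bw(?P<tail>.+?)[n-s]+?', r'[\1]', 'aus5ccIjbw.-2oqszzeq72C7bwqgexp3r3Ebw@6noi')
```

This matches one or more of a character in [2-7] (lazy), then one or more of a word character (lazy), then the literal 'bw'; then one or more of any character (lazy) (captured as 'tail'); then one or more of a character in [n-s] (lazy).
Each match is replaced using the text its own group 1 captured.

'aus[.-2]qszzeq[qgex][@6]oi'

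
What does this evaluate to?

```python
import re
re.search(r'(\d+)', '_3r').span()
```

The pattern matches one or more of a digit (captured).
`re.search` tries every starting position until one works.
The match spans [1:2] → '3'.
Captured: group 1 = '3'.

(1, 2)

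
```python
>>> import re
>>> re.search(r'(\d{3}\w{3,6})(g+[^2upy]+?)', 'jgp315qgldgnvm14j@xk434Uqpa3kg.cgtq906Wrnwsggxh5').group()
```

'315qgldgn'

This matches exactly 3 of a digit, then 3 to 6 of a word character (captured); then one or more of a literal 'g', then one or more of any character except [2upy] (lazy) (captured).
`re.search` scans for the first position where the pattern succeeds.
The match spans [3:12] → '315qgldgn'.
Captured: group 1 = '315qgld', group 2 = 'gn'.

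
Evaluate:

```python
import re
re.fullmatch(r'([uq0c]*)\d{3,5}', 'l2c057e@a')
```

`re.fullmatch` is like wrapping the pattern in `^…$` (in single-line mode).
Here the string isn't matched end-to-end, so the call returns None.

None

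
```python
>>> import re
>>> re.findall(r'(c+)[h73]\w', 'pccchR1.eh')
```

['ccc']

Pattern: one or more of a literal 'c' (captured); then one of [h73], then a word character.
Scanning left to right: at [1:6] match 'ccchR', group 1 = 'ccc'.
One capturing group, so `findall` returns just the captured substring from the one match — 1 in all.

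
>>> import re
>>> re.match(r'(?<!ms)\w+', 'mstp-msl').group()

The negative lookahead/lookbehind blocks any match where the forbidden context is present.
`re.match` won't scan ahead — the pattern has to work from the very first character.
The match spans [0:4] → 'mstp'.

'mstp'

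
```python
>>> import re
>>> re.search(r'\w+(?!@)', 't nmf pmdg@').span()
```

The negative lookahead/lookbehind blocks any match where the forbidden context is present.
The match spans [0:1] → 't'.

(0, 1)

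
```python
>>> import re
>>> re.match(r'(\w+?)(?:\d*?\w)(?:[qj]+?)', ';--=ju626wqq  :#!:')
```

With `match`, the pattern is implicitly anchored at the beginning.
Here the string doesn't start with a match, so the call returns None.

None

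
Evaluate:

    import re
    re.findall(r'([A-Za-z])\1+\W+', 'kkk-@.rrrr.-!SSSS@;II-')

After group 1 captures some text, `\1` only succeeds where that same text appears again.
Walking the string: at [0:6] match 'kkk-@.', group 1 = 'k'; at [6:13] match 'rrrr.-!', group 1 = 'r'; at [13:19] match 'SSSS@;', group 1 = 'S'; at [19:22] match 'II-', group 1 = 'I'.
`findall` collects group 1 from each match (4 total).

['k', 'r', 'S', 'I']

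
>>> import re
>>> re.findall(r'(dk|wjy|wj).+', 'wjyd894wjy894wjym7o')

['wjy']

Alternation isn't longest-match — the leftmost alternative that fits at this position is chosen.
Matches: at [0:19] match 'wjyd894wjy894wjym7o', group 1 = 'wjy'.
One capturing group, so `findall` returns just the captured substring from the one match — 1 in all.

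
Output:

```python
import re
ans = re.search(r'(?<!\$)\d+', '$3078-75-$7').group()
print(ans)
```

A negative assertion filters positions out without eating any characters.
The match spans [2:5] → '078'.

078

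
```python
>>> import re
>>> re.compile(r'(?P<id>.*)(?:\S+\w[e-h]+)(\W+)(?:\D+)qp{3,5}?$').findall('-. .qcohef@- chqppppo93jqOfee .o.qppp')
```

This matches zero or more of any character (captured as 'id'); then one or more of a non-whitespace character, then a word character, then one or more of a character in [e-h] (non-capturing group); then one or more of a non-word character (captured); then one or more of a non-digit (non-capturing group); then the literal 'q', then 3 to 5 of a literal 'p' (lazy); then anchored at the end.
Matches: at [0:37] match '-. .qcohef@- chqppppo93jqOfee .o.qppp', groups = ('-. .qcohef@- chqppppo93jqO', ' .').
Multiple groups make `findall` return tuples — one 2-tuple for the one match.

[('-. .qcohef@- chqppppo93jqO', ' .')]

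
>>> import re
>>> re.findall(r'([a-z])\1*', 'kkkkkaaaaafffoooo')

The backreference `\1` re-matches whatever the first group consumed, character for character.
Because there's exactly one group, `findall` drops the full match and keeps group 1 from each hit.

['k', 'a', 'f', 'o']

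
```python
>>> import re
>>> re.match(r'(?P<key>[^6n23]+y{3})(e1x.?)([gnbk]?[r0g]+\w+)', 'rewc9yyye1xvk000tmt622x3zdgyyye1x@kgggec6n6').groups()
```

The match spans [0:33] → 'rewc9yyye1xvk000tmt622x3zdgyyye1x'.
Captured: group 1 = 'rewc9yyy', group 2 = 'e1xv', group 3 = 'k000tmt622x3zdgyyye1x'.

('rewc9yyy', 'e1xv', 'k000tmt622x3zdgyyye1x')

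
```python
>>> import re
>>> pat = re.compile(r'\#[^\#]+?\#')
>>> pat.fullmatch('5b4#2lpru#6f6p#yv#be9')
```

`re.fullmatch` requires the pattern to consume the entire string.
Here the pattern can't cover the whole string, so the call returns None.

None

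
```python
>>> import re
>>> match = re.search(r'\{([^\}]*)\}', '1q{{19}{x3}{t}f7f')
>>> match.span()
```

The match spans [2:7] → '{{19}'.

(2, 7)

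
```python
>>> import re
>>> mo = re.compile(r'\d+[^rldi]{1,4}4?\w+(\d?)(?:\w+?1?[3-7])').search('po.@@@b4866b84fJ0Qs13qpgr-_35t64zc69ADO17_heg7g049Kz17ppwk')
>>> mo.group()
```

'4866b84fJ0Qs13'

This matches one or more of a digit; then 1 to 4 of any character except [rldi], then optionally the literal '4', then one or more of a word character; then optionally a digit (captured); then one or more of a word character (lazy), then optionally the literal '1', then a character in [3-7] (non-capturing group).
The match spans [7:21] → '4866b84fJ0Qs13'.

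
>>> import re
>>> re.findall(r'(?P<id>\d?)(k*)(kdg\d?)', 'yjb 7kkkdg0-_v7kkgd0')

[('7', 'kk', 'kdg0')]

Pattern: optionally a digit (captured as 'id'); then zero or more of a literal 'k' (captured); then the literal 'kdg', then optionally a digit (captured).
Scanning left to right: at [4:11] match '7kkkdg0', groups = ('7', 'kk', 'kdg0').
3 groups means the one result is a tuple of 3 captured strings — 1 here.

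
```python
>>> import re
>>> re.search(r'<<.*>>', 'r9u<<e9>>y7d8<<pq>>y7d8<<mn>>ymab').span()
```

`re.search` scans for the first position where the pattern succeeds.
The match spans [3:29] → '<<e9>>y7d8<<pq>>y7d8<<mn>>'.

(3, 29)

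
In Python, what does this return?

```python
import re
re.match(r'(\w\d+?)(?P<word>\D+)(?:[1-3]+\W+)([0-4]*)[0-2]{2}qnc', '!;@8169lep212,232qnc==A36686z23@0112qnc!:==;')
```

`re.match` only tries the pattern at the start of the string.
Here the pattern fails at index 0, so the call returns None.

None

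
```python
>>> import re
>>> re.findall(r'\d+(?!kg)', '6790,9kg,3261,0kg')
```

['6790', '3261']

`(?!…)`/`(?<!…)` only lets a position through if the neighbouring text does NOT match; no characters are consumed.
No capturing groups, so `findall` returns the 2 full match strings.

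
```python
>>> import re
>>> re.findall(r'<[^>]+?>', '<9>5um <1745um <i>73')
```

Walking the string: at [0:3] → '<9>'; at [7:18] → '<1745um <i>'.
No capturing groups, so `findall` returns the 2 full match strings.

['<9>', '<1745um <i>']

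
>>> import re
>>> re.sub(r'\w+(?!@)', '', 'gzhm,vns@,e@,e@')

',s@,e@,e@'

A negative assertion filters positions out without eating any characters.
Matches: at [0:4] → 'gzhm'; at [5:7] → 'vn'.
Each match is replaced by ''.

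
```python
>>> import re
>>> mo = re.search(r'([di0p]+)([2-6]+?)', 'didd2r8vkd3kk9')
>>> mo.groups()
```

('didd', '2')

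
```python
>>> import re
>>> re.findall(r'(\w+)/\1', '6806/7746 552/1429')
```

[]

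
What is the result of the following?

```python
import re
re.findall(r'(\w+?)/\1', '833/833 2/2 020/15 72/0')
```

`\1` is not a pattern — it's the concrete string captured by group 1, re-applied verbatim.
Scanning left to right: at [0:7] match '833/833', group 1 = '833'; at [8:11] match '2/2', group 1 = '2'.
With a single group, `findall` returns only what that group captured — 2 items.

['833', '2']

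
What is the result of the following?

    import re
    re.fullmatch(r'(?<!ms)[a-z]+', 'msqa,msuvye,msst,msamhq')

None

`re.fullmatch` requires the pattern to consume the entire string.
Here the pattern can't cover the whole string, so the call returns None.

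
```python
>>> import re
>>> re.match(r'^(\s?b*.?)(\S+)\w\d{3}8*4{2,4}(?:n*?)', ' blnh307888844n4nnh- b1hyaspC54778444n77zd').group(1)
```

This matches anchored at the start of the string; then optionally whitespace, then zero or more of the literal 'b', then optionally any character (captured); then one or more of a non-whitespace character (captured); then a word character, then exactly 3 of a digit, then zero or more of the literal '8'; then 2 to 4 of a literal '4'; then zero or more of a literal 'n' (lazy) (non-capturing group).
A `+?`/`*?`/`{m,n}?` starts at its minimum and grows only as far as needed for what follows to match.
`re.match` won't scan ahead — the pattern has to work from the very first character.
The match spans [0:14] → ' blnh307888844'.
Captured: group 1 = ' bl', group 2 = 'nh307'.

' bl'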